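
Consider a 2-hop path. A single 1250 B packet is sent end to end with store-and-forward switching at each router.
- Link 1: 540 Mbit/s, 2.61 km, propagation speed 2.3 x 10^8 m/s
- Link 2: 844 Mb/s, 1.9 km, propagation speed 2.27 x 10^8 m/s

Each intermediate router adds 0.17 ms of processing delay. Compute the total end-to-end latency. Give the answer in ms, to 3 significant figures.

0.220 ms

L = 1250 × 8 = 10000 bits.
Transmission delays (L/R per hop): 0.0185185, 0.0118483 ms; sum = 0.0303669 ms.
Propagation delays (d/s per hop): 0.0113478, 0.00837004 ms; sum = 0.0197179 ms.
Processing at 1 router(s): 1 × 0.17 ms = 0.17 ms.
End-to-end = 0.220 ms.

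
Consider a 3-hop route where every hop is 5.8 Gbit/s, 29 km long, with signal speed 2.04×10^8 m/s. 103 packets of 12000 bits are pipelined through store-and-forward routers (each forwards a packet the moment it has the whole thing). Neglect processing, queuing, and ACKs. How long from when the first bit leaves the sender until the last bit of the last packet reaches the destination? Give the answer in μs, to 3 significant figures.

Per-hop transmission t_tx = L/R = 12000/5800000000 = 2.06897 μs.
Per-hop propagation t_prop = 29000/204000000 = 142.157 μs.
Pipeline fill: first packet needs 3·t_tx to clear all hops; remaining 102 packets each add one t_tx.
Total = (3+103-1)·t_tx + 3·t_prop = 105·2.06897 + 3·142.157 = 644 μs.

644 μs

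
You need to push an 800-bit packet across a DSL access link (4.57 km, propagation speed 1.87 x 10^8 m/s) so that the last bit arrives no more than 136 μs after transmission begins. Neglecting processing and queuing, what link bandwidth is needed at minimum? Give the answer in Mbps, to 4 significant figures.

Propagation delay = 4570 / 187000000 = 24.4385 μs.
Transmission budget = 136 − 24.4385 = 111.561 μs.
R ≥ L / t_tx = 800 bits / 0.000111561 s = 7.171 Mbps.

7.171 Mbps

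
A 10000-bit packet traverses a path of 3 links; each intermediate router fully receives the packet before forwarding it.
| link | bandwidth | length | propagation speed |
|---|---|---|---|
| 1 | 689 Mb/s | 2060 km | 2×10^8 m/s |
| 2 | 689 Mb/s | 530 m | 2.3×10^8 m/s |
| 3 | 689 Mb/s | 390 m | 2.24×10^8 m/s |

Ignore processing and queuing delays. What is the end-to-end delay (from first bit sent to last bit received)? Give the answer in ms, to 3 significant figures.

10.3 ms

Transmission delay per hop = L/R = 10000/689000000 = 0.0145138 ms; 3 hops → 0.0435414 ms.
Propagation delays (d/s per hop): 10.3, 0.00230435, 0.00174107 ms; sum = 10.304 ms.
End-to-end = 10.3 ms.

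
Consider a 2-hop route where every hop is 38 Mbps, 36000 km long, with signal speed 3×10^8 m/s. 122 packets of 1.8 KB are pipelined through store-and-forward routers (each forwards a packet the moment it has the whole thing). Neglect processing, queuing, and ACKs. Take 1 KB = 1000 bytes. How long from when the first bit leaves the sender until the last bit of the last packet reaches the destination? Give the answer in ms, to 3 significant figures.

287 ms

Per-hop transmission t_tx = L/R = 14400/38000000 = 0.378947 ms.
Per-hop propagation t_prop = 36000000/300000000 = 120 ms.
Pipeline fill: first packet needs 2·t_tx to clear all hops; remaining 121 packets each add one t_tx.
Total = (2+122-1)·t_tx + 2·t_prop = 123·0.378947 + 2·120 = 287 ms.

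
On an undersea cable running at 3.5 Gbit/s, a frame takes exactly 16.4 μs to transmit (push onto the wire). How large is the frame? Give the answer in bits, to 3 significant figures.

57400 bits

L = R × t_tx = 3500000000 b/s × 1.64e-05 s = 57400 bits.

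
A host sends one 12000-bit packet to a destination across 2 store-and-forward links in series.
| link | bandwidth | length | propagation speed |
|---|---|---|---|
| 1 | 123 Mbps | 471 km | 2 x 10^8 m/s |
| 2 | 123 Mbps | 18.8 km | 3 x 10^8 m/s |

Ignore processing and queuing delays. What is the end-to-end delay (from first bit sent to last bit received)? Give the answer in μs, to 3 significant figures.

Transmission delay per hop = L/R = 12000/123000000 = 97.561 μs; 2 hops → 195.122 μs.
Propagation delays (d/s per hop): 2355, 62.6667 μs; sum = 2417.67 μs.
End-to-end = 2610 μs.

2610 μs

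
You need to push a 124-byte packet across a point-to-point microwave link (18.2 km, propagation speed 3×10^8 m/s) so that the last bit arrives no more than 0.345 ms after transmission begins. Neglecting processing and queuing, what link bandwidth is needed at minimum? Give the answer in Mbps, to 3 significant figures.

3.49 Mbps

L = 992 bits.
Propagation delay = 18200 / 300000000 = 0.0606667 ms.
Transmission budget = 0.345 − 0.0606667 = 0.284333 ms.
R ≥ L / t_tx = 992 bits / 0.000284333 s = 3.49 Mbps.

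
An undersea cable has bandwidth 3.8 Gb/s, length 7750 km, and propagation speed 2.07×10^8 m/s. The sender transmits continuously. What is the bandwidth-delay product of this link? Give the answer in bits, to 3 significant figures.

Propagation delay = 7750000 / 2.07e+08 = 0.0374396 s.
BDP = R × t_prop = 3800000000 × 0.0374396 = 142271000 bits.

142000000 bits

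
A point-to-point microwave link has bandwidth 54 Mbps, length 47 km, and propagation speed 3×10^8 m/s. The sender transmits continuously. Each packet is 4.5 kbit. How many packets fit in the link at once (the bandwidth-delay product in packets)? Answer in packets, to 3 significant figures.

1.88 packets

Propagation delay = 47000 / 300000000 = 0.000156667 s.
BDP = R × t_prop = 54000000 × 0.000156667 = 8460 bits.
In packets of 4500 bits: 1.88 packets.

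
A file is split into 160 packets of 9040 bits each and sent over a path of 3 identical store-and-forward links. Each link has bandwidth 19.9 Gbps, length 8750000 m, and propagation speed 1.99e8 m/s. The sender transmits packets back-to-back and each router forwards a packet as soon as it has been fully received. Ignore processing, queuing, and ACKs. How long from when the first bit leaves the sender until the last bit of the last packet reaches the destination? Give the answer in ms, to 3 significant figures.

Per-hop transmission t_tx = L/R = 9040/19900000000 = 0.000454271 ms.
Per-hop propagation t_prop = 8750000/199000000 = 43.9698 ms.
Pipeline fill: first packet needs 3·t_tx to clear all hops; remaining 159 packets each add one t_tx.
Total = (3+160-1)·t_tx + 3·t_prop = 162·0.000454271 + 3·43.9698 = 132 ms.

132 ms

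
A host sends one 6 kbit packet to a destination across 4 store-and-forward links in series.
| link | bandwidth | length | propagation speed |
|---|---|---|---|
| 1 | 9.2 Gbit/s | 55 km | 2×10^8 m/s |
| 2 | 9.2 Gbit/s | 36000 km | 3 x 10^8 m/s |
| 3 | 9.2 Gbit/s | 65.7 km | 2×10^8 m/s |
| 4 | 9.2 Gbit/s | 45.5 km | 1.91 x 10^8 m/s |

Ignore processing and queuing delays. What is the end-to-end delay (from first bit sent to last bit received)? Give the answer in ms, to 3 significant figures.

L = 6000 bits.
Transmission delay per hop = L/R = 6000/9200000000 = 0.000652174 ms; 4 hops → 0.0026087 ms.
Propagation delays (d/s per hop): 0.275, 120, 0.3285, 0.23822 ms; sum = 120.842 ms.
End-to-end = 121 ms.

121 ms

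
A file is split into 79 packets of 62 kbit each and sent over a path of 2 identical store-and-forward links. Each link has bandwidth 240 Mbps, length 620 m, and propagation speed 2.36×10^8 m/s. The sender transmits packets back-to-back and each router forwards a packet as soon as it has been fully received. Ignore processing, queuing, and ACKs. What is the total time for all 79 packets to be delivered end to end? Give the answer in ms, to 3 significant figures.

Per-hop transmission t_tx = L/R = 62000/240000000 = 0.258333 ms.
Per-hop propagation t_prop = 620/236000000 = 0.00262712 ms.
Pipeline fill: first packet needs 2·t_tx to clear all hops; remaining 78 packets each add one t_tx.
Total = (2+79-1)·t_tx + 2·t_prop = 80·0.258333 + 2·0.00262712 = 20.7 ms.

20.7 ms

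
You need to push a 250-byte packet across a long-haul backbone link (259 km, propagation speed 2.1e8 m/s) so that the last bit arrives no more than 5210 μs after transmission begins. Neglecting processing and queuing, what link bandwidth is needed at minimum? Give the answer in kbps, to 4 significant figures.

L = 2000 bits.
Propagation delay = 259000 / 210000000 = 1233.33 μs.
Transmission budget = 5210 − 1233.33 = 3976.67 μs.
R ≥ L / t_tx = 2000 bits / 0.00397667 s = 502.9 kbps.

502.9 kbps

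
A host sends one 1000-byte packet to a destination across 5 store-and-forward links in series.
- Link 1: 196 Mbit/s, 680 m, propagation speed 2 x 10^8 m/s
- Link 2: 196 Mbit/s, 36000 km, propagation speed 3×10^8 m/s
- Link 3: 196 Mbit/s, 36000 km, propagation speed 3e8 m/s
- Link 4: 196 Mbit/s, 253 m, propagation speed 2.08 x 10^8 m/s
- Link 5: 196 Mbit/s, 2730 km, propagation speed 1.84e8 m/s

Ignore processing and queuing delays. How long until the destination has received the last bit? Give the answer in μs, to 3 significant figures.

L = 1000 × 8 = 8000 bits.
Transmission delay per hop = L/R = 8000/196000000 = 40.8163 μs; 5 hops → 204.082 μs.
Propagation delays (d/s per hop): 3.4, 120000, 120000, 1.21635, 14837 μs; sum = 254842 μs.
End-to-end = 255000 μs.

255000 μs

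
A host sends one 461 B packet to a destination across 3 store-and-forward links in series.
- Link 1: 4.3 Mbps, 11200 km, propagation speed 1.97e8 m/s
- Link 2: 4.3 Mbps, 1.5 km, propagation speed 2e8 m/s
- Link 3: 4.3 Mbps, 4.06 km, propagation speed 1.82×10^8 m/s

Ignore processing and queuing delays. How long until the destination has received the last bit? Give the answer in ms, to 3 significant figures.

L = 461 × 8 = 3688 bits.
Transmission delay per hop = L/R = 3688/4300000 = 0.857674 ms; 3 hops → 2.57302 ms.
Propagation delays (d/s per hop): 56.8528, 0.0075, 0.0223077 ms; sum = 56.8826 ms.
End-to-end = 59.5 ms.

59.5 ms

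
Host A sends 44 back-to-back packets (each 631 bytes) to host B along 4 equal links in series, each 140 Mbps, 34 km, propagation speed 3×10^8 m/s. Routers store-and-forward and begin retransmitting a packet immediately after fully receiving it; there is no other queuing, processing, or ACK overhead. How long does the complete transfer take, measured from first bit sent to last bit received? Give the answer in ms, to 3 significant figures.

2.15 ms

Per-hop transmission t_tx = L/R = 5048/140000000 = 0.0360571 ms.
Per-hop propagation t_prop = 34000/300000000 = 0.113333 ms.
Pipeline fill: first packet needs 4·t_tx to clear all hops; remaining 43 packets each add one t_tx.
Total = (4+44-1)·t_tx + 4·t_prop = 47·0.0360571 + 4·0.113333 = 2.15 ms.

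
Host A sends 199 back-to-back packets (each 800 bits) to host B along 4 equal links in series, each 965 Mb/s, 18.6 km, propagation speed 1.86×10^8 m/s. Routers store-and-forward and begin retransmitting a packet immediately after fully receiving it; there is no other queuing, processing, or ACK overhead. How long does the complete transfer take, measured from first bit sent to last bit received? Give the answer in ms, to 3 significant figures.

0.567 ms

Per-hop transmission t_tx = L/R = 800/965000000 = 0.000829016 ms.
Per-hop propagation t_prop = 18600/186000000 = 0.1 ms.
Pipeline fill: first packet needs 4·t_tx to clear all hops; remaining 198 packets each add one t_tx.
Total = (4+199-1)·t_tx + 4·t_prop = 202·0.000829016 + 4·0.1 = 0.567 ms.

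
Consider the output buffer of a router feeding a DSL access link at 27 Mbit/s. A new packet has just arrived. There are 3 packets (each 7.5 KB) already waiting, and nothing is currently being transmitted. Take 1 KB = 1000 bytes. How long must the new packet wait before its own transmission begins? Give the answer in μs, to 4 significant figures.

6667 μs

Each queued packet: L/R = 60000/27000000 = 2222.22 μs.
3 queued → 6666.67 μs.
Queuing delay = 6667 μs.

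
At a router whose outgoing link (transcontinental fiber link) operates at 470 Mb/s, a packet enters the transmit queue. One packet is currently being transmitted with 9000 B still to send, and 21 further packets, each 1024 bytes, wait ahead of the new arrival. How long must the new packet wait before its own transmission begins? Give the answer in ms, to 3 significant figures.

0.519 ms

Each queued packet: L/R = 8192/470000000 = 0.0174298 ms.
21 queued → 0.366026 ms.
Plus remaining 72000 bits of current packet: 0.153191 ms.
Queuing delay = 0.519 ms.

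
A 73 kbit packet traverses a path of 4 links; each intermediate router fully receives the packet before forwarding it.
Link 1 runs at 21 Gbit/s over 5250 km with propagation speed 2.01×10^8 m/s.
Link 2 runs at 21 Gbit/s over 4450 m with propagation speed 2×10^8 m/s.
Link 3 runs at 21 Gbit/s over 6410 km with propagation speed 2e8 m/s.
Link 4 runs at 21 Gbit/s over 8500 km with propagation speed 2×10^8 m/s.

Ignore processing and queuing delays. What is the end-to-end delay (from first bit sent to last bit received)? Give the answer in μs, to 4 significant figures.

100700 μs

L = 73000 bits.
Transmission delay per hop = L/R = 73000/21000000000 = 3.47619 μs; 4 hops → 13.9048 μs.
Propagation delays (d/s per hop): 26119.4, 22.25, 32050, 42500 μs; sum = 100692 μs.
End-to-end = 100700 μs.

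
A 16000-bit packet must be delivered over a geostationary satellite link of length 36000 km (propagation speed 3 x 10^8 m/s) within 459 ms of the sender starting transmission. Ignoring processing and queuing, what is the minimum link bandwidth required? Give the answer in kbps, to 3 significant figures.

47.2 kbps

Propagation delay = 36000000 / 300000000 = 120 ms.
Transmission budget = 459 − 120 = 339 ms.
R ≥ L / t_tx = 16000 bits / 0.339 s = 47.2 kbps.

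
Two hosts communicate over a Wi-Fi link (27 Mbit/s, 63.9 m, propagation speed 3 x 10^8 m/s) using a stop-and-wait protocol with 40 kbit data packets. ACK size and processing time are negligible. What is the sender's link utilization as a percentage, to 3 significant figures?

t_tx = L/R = 40000/27000000 = 0.00148148 s.
t_prop = 63.9/300000000 = 2.13e-07 s; RTT = 4.26e-07 s.
Cycle = t_tx + RTT = 0.00148191 s.
Utilization = t_tx / cycle = 0.00148148/0.00148191 = 100 %.

100 %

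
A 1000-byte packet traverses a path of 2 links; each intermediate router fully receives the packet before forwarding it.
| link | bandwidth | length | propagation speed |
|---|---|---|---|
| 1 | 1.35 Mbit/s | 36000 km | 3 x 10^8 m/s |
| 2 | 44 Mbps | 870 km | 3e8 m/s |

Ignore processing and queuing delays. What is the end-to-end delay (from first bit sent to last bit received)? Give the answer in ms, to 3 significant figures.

L = 1000 × 8 = 8000 bits.
Transmission delays (L/R per hop): 5.92593, 0.181818 ms; sum = 6.10774 ms.
Propagation delays (d/s per hop): 120, 2.9 ms; sum = 122.9 ms.
End-to-end = 129 ms.

129 ms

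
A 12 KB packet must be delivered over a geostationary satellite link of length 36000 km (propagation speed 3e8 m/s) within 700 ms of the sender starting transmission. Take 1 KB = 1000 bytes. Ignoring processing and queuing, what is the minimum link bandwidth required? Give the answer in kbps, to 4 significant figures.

L = 96000 bits.
Propagation delay = 36000000 / 300000000 = 120 ms.
Transmission budget = 700 − 120 = 580 ms.
R ≥ L / t_tx = 96000 bits / 0.58 s = 165.5 kbps.

165.5 kbps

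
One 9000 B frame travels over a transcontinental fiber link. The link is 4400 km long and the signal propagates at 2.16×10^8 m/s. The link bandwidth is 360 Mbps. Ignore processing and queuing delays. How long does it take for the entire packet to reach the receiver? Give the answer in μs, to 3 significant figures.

20600 μs

L = 9000 × 8 = 72000 bits.
Transmission delay = L/R = 72000 / 360000000 = 200 μs.
Propagation delay = d/s = 4400000 m / 216000000 m/s = 20370.4 μs.
Total = 20600 μs.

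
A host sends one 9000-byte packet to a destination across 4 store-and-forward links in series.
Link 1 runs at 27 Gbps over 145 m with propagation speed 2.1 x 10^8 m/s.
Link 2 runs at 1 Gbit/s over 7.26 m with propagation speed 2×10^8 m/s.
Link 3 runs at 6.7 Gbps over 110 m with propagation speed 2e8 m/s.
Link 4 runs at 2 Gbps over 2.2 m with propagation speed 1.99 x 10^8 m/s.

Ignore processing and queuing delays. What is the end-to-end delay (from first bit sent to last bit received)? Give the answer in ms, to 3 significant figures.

L = 9000 × 8 = 72000 bits.
Transmission delays (L/R per hop): 0.00266667, 0.072, 0.0107463, 0.036 ms; sum = 0.121413 ms.
Propagation delays (d/s per hop): 0.000690476, 3.63e-05, 0.00055, 1.10553e-05 ms; sum = 0.00128783 ms.
End-to-end = 0.123 ms.

0.123 ms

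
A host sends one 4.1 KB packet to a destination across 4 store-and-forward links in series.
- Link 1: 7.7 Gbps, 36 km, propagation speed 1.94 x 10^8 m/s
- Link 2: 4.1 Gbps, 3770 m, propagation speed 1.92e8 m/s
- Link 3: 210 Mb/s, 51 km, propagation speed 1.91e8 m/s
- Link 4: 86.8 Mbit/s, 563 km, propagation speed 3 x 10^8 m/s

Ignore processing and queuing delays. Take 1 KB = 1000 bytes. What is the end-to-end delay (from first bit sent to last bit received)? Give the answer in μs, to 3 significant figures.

L = 32800 bits.
Transmission delays (L/R per hop): 4.25974, 8, 156.19, 377.88 μs; sum = 546.33 μs.
Propagation delays (d/s per hop): 185.567, 19.6354, 267.016, 1876.67 μs; sum = 2348.88 μs.
End-to-end = 2900 μs.

2900 μs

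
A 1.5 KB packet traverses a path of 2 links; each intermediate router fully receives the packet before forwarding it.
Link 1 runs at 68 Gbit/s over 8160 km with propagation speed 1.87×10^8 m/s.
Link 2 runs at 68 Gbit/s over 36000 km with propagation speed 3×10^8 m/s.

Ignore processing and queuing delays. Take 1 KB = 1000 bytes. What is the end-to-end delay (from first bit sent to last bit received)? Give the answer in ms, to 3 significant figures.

164 ms

L = 12000 bits.
Transmission delay per hop = L/R = 12000/68000000000 = 0.000176471 ms; 2 hops → 0.000352941 ms.
Propagation delays (d/s per hop): 43.6364, 120 ms; sum = 163.636 ms.
End-to-end = 164 ms.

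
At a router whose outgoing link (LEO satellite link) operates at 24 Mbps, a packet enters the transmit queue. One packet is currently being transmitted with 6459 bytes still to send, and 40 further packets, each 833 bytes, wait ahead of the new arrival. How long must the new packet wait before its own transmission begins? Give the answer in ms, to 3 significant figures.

13.3 ms

Each queued packet: L/R = 6664/24000000 = 0.277667 ms.
40 queued → 11.1067 ms.
Plus remaining 51672 bits of current packet: 2.153 ms.
Queuing delay = 13.3 ms.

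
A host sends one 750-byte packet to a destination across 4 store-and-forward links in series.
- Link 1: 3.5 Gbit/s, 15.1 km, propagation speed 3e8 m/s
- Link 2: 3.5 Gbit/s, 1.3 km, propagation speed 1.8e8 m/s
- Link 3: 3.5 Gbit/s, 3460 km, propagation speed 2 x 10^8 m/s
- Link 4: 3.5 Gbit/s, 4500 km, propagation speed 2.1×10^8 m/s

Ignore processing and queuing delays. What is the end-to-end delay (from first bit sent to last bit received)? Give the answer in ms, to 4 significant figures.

38.79 ms

L = 750 × 8 = 6000 bits.
Transmission delay per hop = L/R = 6000/3500000000 = 0.00171429 ms; 4 hops → 0.00685714 ms.
Propagation delays (d/s per hop): 0.0503333, 0.00722222, 17.3, 21.4286 ms; sum = 38.7861 ms.
End-to-end = 38.79 ms.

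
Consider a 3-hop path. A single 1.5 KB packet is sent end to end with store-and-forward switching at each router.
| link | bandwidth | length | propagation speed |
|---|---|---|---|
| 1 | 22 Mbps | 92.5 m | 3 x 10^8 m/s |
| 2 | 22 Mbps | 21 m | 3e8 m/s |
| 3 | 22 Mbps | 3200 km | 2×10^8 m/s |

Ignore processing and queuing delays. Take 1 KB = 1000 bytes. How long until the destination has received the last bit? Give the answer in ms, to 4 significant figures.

17.64 ms

L = 12000 bits.
Transmission delay per hop = L/R = 12000/22000000 = 0.545455 ms; 3 hops → 1.63636 ms.
Propagation delays (d/s per hop): 0.000308333, 7e-05, 16 ms; sum = 16.0004 ms.
End-to-end = 17.64 ms.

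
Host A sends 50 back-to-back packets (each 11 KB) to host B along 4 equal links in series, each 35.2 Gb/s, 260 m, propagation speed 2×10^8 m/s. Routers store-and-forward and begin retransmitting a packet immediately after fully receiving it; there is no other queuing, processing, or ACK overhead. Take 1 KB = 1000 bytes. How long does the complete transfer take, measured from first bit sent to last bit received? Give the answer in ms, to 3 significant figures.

Per-hop transmission t_tx = L/R = 88000/35200000000 = 0.0025 ms.
Per-hop propagation t_prop = 260/200000000 = 0.0013 ms.
Pipeline fill: first packet needs 4·t_tx to clear all hops; remaining 49 packets each add one t_tx.
Total = (4+50-1)·t_tx + 4·t_prop = 53·0.0025 + 4·0.0013 = 0.138 ms.

0.138 ms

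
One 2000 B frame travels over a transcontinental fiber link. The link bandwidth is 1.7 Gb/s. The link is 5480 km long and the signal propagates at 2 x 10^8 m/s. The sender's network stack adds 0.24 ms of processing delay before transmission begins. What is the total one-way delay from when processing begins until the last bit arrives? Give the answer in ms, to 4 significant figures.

L = 2000 × 8 = 16000 bits.
Transmission delay = L/R = 16000 / 1700000000 = 0.00941176 ms.
Propagation delay = d/s = 5480000 m / 200000000 m/s = 27.4 ms.
Plus processing delay 0.24 ms = 0.24 ms.
Total = 27.65 ms.

27.65 ms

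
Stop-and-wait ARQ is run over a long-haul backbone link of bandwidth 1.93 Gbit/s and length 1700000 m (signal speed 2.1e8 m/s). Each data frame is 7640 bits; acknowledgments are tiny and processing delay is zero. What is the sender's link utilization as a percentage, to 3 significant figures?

t_tx = L/R = 7640/1930000000 = 3.95855e-06 s.
t_prop = 1700000/210000000 = 0.00809524 s; RTT = 0.0161905 s.
Cycle = t_tx + RTT = 0.0161944 s.
Utilization = t_tx / cycle = 3.95855e-06/0.0161944 = 0.0244 %.

0.0244 %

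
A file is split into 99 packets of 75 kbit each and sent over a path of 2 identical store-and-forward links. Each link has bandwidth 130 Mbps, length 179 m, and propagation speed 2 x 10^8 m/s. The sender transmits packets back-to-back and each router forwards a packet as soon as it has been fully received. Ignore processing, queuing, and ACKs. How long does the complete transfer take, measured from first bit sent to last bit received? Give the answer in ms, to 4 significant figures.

Per-hop transmission t_tx = L/R = 75000/130000000 = 0.576923 ms.
Per-hop propagation t_prop = 179/200000000 = 0.000895 ms.
Pipeline fill: first packet needs 2·t_tx to clear all hops; remaining 98 packets each add one t_tx.
Total = (2+99-1)·t_tx + 2·t_prop = 100·0.576923 + 2·0.000895 = 57.69 ms.

57.69 ms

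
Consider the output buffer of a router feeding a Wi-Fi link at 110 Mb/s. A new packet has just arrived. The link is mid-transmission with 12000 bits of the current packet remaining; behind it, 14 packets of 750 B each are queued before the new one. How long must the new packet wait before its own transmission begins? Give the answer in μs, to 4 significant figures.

872.7 μs

Each queued packet: L/R = 6000/110000000 = 54.5455 μs.
14 queued → 763.636 μs.
Plus remaining 12000 bits of current packet: 109.091 μs.
Queuing delay = 872.7 μs.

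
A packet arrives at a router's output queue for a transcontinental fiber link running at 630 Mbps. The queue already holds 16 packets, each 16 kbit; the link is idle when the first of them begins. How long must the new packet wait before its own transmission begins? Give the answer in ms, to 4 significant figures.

0.4063 ms

Each queued packet: L/R = 16000/630000000 = 0.0253968 ms.
16 queued → 0.406349 ms.
Queuing delay = 0.4063 ms.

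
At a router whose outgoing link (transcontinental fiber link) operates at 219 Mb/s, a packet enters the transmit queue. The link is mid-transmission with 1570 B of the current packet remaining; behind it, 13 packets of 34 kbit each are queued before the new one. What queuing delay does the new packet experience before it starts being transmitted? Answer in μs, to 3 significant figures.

2080 μs

Each queued packet: L/R = 34000/219000000 = 155.251 μs.
13 queued → 2018.26 μs.
Plus remaining 12560 bits of current packet: 57.3516 μs.
Queuing delay = 2080 μs.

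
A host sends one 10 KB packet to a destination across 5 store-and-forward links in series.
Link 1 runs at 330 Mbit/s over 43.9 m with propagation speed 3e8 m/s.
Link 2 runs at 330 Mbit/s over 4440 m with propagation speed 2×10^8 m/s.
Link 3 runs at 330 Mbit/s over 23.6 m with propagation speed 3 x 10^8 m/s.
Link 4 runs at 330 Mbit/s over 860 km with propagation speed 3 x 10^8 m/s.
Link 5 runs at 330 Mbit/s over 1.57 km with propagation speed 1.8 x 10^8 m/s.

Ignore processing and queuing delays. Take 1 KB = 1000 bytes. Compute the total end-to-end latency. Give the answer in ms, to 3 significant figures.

4.11 ms

L = 80000 bits.
Transmission delay per hop = L/R = 80000/330000000 = 0.242424 ms; 5 hops → 1.21212 ms.
Propagation delays (d/s per hop): 0.000146333, 0.0222, 7.86667e-05, 2.86667, 0.00872222 ms; sum = 2.89781 ms.
End-to-end = 4.11 ms.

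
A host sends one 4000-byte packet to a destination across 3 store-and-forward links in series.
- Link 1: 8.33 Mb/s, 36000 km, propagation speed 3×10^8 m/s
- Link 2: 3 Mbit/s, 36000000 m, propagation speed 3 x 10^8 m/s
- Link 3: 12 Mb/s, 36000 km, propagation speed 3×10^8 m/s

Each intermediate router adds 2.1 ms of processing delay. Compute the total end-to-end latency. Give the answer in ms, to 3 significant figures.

381 ms

L = 4000 × 8 = 32000 bits.
Transmission delays (L/R per hop): 3.84154, 10.6667, 2.66667 ms; sum = 17.1749 ms.
Propagation delays (d/s per hop): 120, 120, 120 ms; sum = 360 ms.
Processing at 2 router(s): 2 × 2.1 ms = 4.2 ms.
End-to-end = 381 ms.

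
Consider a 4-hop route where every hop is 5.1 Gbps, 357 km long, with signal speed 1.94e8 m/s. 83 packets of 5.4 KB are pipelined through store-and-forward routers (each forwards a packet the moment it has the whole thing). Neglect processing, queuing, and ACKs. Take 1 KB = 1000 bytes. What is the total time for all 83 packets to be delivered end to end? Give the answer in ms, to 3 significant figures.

Per-hop transmission t_tx = L/R = 43200/5100000000 = 0.00847059 ms.
Per-hop propagation t_prop = 357000/194000000 = 1.84021 ms.
Pipeline fill: first packet needs 4·t_tx to clear all hops; remaining 82 packets each add one t_tx.
Total = (4+83-1)·t_tx + 4·t_prop = 86·0.00847059 + 4·1.84021 = 8.09 ms.

8.09 ms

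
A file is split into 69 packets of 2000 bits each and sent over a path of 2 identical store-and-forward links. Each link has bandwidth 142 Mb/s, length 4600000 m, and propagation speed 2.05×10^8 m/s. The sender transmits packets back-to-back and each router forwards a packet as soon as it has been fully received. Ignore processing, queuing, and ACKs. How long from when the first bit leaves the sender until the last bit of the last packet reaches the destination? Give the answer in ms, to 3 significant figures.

Per-hop transmission t_tx = L/R = 2000/142000000 = 0.0140845 ms.
Per-hop propagation t_prop = 4600000/2.05e+08 = 22.439 ms.
Pipeline fill: first packet needs 2·t_tx to clear all hops; remaining 68 packets each add one t_tx.
Total = (2+69-1)·t_tx + 2·t_prop = 70·0.0140845 + 2·22.439 = 45.9 ms.

45.9 ms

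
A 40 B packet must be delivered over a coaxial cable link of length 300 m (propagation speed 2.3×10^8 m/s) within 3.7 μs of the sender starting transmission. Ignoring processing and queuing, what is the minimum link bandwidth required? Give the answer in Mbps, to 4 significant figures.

133.6 Mbps

L = 320 bits.
Propagation delay = 300 / 2.3e+08 = 1.30435 μs.
Transmission budget = 3.7 − 1.30435 = 2.39565 μs.
R ≥ L / t_tx = 320 bits / 2.39565e-06 s = 133.6 Mbps.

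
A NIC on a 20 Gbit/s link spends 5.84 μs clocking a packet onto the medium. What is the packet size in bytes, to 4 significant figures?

14600 bytes

L = R × t_tx = 20000000000 b/s × 5.84e-06 s = 116800 bits.
In bytes: 116800 / 8 = 14600 bytes.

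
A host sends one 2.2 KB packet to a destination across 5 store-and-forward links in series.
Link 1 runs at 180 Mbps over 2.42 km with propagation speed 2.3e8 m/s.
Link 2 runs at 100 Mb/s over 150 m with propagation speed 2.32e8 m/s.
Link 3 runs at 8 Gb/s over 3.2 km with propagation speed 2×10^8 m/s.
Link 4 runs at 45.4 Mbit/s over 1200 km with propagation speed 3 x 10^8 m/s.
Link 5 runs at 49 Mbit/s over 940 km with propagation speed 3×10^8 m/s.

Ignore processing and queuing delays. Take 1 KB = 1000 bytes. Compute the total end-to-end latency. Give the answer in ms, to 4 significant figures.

8.183 ms

L = 17600 bits.
Transmission delays (L/R per hop): 0.0977778, 0.176, 0.0022, 0.387665, 0.359184 ms; sum = 1.02283 ms.
Propagation delays (d/s per hop): 0.0105217, 0.000646552, 0.016, 4, 3.13333 ms; sum = 7.1605 ms.
End-to-end = 8.183 ms.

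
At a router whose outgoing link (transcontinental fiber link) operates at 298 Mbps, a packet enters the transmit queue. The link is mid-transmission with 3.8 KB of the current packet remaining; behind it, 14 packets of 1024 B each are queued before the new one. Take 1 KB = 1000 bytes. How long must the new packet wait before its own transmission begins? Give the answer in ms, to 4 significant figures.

Each queued packet: L/R = 8192/298000000 = 0.0274899 ms.
14 queued → 0.384859 ms.
Plus remaining 30400 bits of current packet: 0.102013 ms.
Queuing delay = 0.4869 ms.

0.4869 ms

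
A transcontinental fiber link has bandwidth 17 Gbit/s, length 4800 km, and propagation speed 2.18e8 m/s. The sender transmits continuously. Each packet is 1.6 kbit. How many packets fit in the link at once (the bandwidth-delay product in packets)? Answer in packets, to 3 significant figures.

234000 packets

Propagation delay = 4800000 / 2.18e+08 = 0.0220183 s.
BDP = R × t_prop = 17000000000 × 0.0220183 = 374312000 bits.
In packets of 1600 bits: 234000 packets.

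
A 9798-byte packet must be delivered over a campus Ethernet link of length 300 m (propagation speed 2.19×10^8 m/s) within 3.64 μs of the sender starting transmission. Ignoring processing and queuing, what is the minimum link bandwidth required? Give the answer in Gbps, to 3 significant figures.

L = 78384 bits.
Propagation delay = 300 / 219000000 = 1.36986 μs.
Transmission budget = 3.64 − 1.36986 = 2.27014 μs.
R ≥ L / t_tx = 78384 bits / 2.27014e-06 s = 34.5 Gbps.

34.5 Gbps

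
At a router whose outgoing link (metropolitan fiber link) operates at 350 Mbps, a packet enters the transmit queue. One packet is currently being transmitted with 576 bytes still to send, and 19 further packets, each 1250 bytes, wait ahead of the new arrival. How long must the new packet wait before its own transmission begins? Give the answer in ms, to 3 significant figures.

Each queued packet: L/R = 10000/350000000 = 0.0285714 ms.
19 queued → 0.542857 ms.
Plus remaining 4608 bits of current packet: 0.0131657 ms.
Queuing delay = 0.556 ms.

0.556 ms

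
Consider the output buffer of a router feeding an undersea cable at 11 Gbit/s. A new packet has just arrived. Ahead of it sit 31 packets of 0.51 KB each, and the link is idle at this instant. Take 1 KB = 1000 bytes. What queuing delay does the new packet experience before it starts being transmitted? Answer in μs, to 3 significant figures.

Each queued packet: L/R = 4080/11000000000 = 0.370909 μs.
31 queued → 11.4982 μs.
Queuing delay = 11.5 μs.

11.5 μs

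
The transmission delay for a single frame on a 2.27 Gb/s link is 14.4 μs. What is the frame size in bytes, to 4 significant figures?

L = R × t_tx = 2270000000 b/s × 1.44e-05 s = 32688 bits.
In bytes: 32688 / 8 = 4086 bytes.

4086 bytes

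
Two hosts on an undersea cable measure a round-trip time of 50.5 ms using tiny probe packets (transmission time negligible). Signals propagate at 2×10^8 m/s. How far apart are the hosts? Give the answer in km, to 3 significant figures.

5050 km

One-way propagation = RTT/2 = 25.25 ms.
d = s × t = 200000000 × 0.02525 = 5050 km.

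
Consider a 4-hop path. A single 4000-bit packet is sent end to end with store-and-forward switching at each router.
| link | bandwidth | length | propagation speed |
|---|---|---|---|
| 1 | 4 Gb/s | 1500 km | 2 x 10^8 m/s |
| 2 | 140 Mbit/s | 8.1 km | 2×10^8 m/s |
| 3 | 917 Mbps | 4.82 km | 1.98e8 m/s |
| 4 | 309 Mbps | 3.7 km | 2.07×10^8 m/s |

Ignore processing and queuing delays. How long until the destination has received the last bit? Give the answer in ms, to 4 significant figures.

Transmission delays (L/R per hop): 0.001, 0.0285714, 0.00436205, 0.012945 ms; sum = 0.0468785 ms.
Propagation delays (d/s per hop): 7.5, 0.0405, 0.0243434, 0.0178744 ms; sum = 7.58272 ms.
End-to-end = 7.630 ms.

7.630 ms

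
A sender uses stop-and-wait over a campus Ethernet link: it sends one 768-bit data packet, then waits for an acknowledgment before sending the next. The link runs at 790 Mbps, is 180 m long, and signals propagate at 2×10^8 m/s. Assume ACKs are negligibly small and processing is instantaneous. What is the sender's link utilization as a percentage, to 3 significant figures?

35.1 %

t_tx = L/R = 768/790000000 = 9.72152e-07 s.
t_prop = 180/200000000 = 9e-07 s; RTT = 1.8e-06 s.
Cycle = t_tx + RTT = 2.77215e-06 s.
Utilization = t_tx / cycle = 9.72152e-07/2.77215e-06 = 35.1 %.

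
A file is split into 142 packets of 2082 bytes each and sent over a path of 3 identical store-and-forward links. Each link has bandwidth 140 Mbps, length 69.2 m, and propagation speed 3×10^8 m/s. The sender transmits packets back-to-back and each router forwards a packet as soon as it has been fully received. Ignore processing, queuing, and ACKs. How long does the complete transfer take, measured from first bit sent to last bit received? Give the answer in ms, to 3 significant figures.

17.1 ms

Per-hop transmission t_tx = L/R = 16656/140000000 = 0.118971 ms.
Per-hop propagation t_prop = 69.2/300000000 = 0.000230667 ms.
Pipeline fill: first packet needs 3·t_tx to clear all hops; remaining 141 packets each add one t_tx.
Total = (3+142-1)·t_tx + 3·t_prop = 144·0.118971 + 3·0.000230667 = 17.1 ms.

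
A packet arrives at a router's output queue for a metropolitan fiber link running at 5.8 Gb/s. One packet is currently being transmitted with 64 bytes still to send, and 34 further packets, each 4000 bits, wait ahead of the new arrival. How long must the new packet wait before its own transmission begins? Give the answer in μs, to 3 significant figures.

Each queued packet: L/R = 4000/5800000000 = 0.689655 μs.
34 queued → 23.4483 μs.
Plus remaining 512 bits of current packet: 0.0882759 μs.
Queuing delay = 23.5 μs.

23.5 μs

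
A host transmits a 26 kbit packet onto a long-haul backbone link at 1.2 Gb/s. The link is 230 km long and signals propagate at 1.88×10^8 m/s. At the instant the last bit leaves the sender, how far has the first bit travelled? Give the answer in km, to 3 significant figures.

4.07 km

t_tx = L/R = 26000/1200000000 = 2.16667e-05 s.
Distance = s × t_tx = 188000000 × 2.16667e-05 = 4.07 km.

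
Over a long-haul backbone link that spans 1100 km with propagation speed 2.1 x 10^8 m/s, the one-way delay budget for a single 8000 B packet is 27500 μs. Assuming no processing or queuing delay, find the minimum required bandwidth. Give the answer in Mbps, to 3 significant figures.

2.87 Mbps

L = 64000 bits.
Propagation delay = 1100000 / 210000000 = 5238.1 μs.
Transmission budget = 27500 − 5238.1 = 22261.9 μs.
R ≥ L / t_tx = 64000 bits / 0.0222619 s = 2.87 Mbps.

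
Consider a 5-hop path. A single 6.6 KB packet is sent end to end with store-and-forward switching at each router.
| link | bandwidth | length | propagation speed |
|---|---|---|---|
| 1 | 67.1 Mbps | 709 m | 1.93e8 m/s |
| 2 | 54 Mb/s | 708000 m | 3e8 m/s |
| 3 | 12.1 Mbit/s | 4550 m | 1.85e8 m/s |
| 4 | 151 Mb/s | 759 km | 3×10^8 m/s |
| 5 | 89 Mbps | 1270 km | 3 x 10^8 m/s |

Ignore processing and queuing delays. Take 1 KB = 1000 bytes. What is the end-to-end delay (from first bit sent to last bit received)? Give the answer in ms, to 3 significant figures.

16.2 ms

L = 52800 bits.
Transmission delays (L/R per hop): 0.786885, 0.977778, 4.36364, 0.349669, 0.593258 ms; sum = 7.07123 ms.
Propagation delays (d/s per hop): 0.00367358, 2.36, 0.0245946, 2.53, 4.23333 ms; sum = 9.1516 ms.
End-to-end = 16.2 ms.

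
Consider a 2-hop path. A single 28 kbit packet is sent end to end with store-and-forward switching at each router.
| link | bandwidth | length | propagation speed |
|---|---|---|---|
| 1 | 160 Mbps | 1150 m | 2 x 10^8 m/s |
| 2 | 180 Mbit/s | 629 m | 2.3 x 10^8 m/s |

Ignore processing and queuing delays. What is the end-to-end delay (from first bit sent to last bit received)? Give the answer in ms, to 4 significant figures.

0.3390 ms

L = 28000 bits.
Transmission delays (L/R per hop): 0.175, 0.155556 ms; sum = 0.330556 ms.
Propagation delays (d/s per hop): 0.00575, 0.00273478 ms; sum = 0.00848478 ms.
End-to-end = 0.3390 ms.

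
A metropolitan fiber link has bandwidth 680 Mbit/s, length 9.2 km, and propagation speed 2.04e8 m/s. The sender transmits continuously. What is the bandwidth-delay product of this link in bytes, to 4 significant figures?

3833 bytes

Propagation delay = 9200 / 204000000 = 4.5098e-05 s.
BDP = R × t_prop = 680000000 × 4.5098e-05 = 30666.7 bits.
In bytes: 30666.7/8 = 3833 bytes.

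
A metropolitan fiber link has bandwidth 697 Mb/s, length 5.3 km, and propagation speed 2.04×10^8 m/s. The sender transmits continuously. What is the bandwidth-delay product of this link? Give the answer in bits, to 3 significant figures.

18100 bits

Propagation delay = 5300 / 204000000 = 2.59804e-05 s.
BDP = R × t_prop = 697000000 × 2.59804e-05 = 18108.3 bits.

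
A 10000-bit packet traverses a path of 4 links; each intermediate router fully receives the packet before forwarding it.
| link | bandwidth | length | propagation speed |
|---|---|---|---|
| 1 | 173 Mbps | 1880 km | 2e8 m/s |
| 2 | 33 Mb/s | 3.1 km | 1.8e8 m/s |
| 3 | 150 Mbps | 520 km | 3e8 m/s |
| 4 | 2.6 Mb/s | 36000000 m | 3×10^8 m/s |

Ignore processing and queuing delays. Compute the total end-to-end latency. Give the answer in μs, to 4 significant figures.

Transmission delays (L/R per hop): 57.8035, 303.03, 66.6667, 3846.15 μs; sum = 4273.65 μs.
Propagation delays (d/s per hop): 9400, 17.2222, 1733.33, 120000 μs; sum = 131151 μs.
End-to-end = 135400 μs.

135400 μs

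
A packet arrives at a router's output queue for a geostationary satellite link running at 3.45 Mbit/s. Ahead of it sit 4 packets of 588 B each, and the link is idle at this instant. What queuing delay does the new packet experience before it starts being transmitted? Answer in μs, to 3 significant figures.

5450 μs

Each queued packet: L/R = 4704/3450000 = 1363.48 μs.
4 queued → 5453.91 μs.
Queuing delay = 5450 μs.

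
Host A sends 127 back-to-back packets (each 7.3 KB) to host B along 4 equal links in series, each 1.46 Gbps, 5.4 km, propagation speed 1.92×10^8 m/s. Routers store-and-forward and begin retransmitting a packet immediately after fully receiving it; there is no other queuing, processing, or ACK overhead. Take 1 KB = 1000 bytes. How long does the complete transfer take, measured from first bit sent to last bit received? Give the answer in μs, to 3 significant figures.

Per-hop transmission t_tx = L/R = 58400/1460000000 = 40 μs.
Per-hop propagation t_prop = 5400/192000000 = 28.125 μs.
Pipeline fill: first packet needs 4·t_tx to clear all hops; remaining 126 packets each add one t_tx.
Total = (4+127-1)·t_tx + 4·t_prop = 130·40 + 4·28.125 = 5310 μs.

5310 μs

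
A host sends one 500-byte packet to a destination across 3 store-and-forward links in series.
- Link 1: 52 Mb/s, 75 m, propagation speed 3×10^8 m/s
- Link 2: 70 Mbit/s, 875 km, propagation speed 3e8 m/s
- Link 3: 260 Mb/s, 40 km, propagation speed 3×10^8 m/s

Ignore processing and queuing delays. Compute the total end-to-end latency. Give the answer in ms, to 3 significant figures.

L = 500 × 8 = 4000 bits.
Transmission delays (L/R per hop): 0.0769231, 0.0571429, 0.0153846 ms; sum = 0.149451 ms.
Propagation delays (d/s per hop): 0.00025, 2.91667, 0.133333 ms; sum = 3.05025 ms.
End-to-end = 3.20 ms.

3.20 ms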